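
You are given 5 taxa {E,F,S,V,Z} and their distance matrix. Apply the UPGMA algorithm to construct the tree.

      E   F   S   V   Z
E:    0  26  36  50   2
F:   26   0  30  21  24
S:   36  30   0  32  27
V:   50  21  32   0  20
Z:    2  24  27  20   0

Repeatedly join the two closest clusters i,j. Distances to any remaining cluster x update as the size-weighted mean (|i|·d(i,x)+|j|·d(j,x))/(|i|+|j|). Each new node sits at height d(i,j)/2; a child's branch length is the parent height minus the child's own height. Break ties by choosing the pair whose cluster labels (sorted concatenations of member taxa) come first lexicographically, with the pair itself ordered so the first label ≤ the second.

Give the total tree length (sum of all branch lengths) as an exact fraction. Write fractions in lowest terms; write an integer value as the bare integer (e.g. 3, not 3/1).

231/4

step 1: merge (E,Z) at d=2; branch lengths E→1, Z→1; new cluster EZ
  updated: d(EZ,F)=25, d(EZ,S)=63/2, d(EZ,V)=35
step 2: merge (F,V) at d=21; branch lengths F→21/2, V→21/2; new cluster FV
  updated: d(EZ,FV)=30, d(FV,S)=31
step 3: merge (EZ,FV) at d=30; branch lengths EZ→14, FV→9/2; new cluster EFVZ
  updated: d(EFVZ,S)=125/4
step 4: merge (EFVZ,S) at d=125/4; branch lengths EFVZ→5/8, S→125/8; new cluster EFSVZ
final tree: (((E:1,Z:1):14,(F:21/2,V:21/2):9/2):5/8,S:125/8)
total length: 231/4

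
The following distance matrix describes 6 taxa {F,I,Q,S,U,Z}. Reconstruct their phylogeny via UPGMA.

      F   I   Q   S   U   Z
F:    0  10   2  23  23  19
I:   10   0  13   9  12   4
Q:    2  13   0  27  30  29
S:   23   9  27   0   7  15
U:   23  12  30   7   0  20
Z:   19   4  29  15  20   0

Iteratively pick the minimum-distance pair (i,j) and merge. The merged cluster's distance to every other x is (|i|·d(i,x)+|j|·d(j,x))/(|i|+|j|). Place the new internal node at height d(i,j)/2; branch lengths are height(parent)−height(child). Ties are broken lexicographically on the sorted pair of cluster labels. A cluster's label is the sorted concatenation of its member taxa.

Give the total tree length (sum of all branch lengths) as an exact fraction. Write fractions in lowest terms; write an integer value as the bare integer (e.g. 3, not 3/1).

step 1: merge (F,Q) at d=2; branch lengths F→1, Q→1; new cluster FQ
  updated: d(FQ,I)=23/2, d(FQ,S)=25, d(FQ,U)=53/2, d(FQ,Z)=24
step 2: merge (I,Z) at d=4; branch lengths I→2, Z→2; new cluster IZ
  updated: d(FQ,IZ)=71/4, d(IZ,S)=12, d(IZ,U)=16
step 3: merge (S,U) at d=7; branch lengths S→7/2, U→7/2; new cluster SU
  updated: d(FQ,SU)=103/4, d(IZ,SU)=14
step 4: merge (IZ,SU) at d=14; branch lengths IZ→5, SU→7/2; new cluster ISUZ
  updated: d(FQ,ISUZ)=87/4
step 5: merge (FQ,ISUZ) at d=87/4; branch lengths FQ→79/8, ISUZ→31/8; new cluster FIQSUZ
final tree: ((F:1,Q:1):79/8,((I:2,Z:2):5,(S:7/2,U:7/2):7/2):31/8)
total length: 141/4

141/4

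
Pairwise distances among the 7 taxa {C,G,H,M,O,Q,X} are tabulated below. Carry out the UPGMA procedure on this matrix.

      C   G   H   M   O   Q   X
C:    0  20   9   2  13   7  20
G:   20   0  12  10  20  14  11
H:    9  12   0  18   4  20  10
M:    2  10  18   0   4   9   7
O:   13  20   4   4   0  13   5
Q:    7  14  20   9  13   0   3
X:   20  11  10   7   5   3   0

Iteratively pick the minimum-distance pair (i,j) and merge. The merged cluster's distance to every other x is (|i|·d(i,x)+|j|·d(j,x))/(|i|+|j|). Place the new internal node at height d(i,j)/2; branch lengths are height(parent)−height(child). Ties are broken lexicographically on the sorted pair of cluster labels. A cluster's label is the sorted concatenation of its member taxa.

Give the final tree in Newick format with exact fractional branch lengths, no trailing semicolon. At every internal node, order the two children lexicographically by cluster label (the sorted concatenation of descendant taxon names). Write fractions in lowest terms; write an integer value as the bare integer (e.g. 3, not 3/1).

step 1: merge (C,M) at d=2; branch lengths C→1, M→1; new cluster CM
  updated: d(CM,G)=15, d(CM,H)=27/2, d(CM,O)=17/2, d(CM,Q)=8, d(CM,X)=27/2
step 2: merge (Q,X) at d=3; branch lengths Q→3/2, X→3/2; new cluster QX
  updated: d(CM,QX)=43/4, d(G,QX)=25/2, d(H,QX)=15, d(O,QX)=9
step 3: merge (H,O) at d=4; branch lengths H→2, O→2; new cluster HO
  updated: d(CM,HO)=11, d(G,HO)=16, d(HO,QX)=12
step 4: merge (CM,QX) at d=43/4; branch lengths CM→35/8, QX→31/8; new cluster CMQX
  updated: d(CMQX,G)=55/4, d(CMQX,HO)=23/2
step 5: merge (CMQX,HO) at d=23/2; branch lengths CMQX→3/8, HO→15/4; new cluster CHMOQX
  updated: d(CHMOQX,G)=29/2
step 6: merge (CHMOQX,G) at d=29/2; branch lengths CHMOQX→3/2, G→29/4; new cluster CGHMOQX
final tree: ((((C:1,M:1):35/8,(Q:3/2,X:3/2):31/8):3/8,(H:2,O:2):15/4):3/2,G:29/4)
total length: 241/8

((((C:1,M:1):35/8,(Q:3/2,X:3/2):31/8):3/8,(H:2,O:2):15/4):3/2,G:29/4)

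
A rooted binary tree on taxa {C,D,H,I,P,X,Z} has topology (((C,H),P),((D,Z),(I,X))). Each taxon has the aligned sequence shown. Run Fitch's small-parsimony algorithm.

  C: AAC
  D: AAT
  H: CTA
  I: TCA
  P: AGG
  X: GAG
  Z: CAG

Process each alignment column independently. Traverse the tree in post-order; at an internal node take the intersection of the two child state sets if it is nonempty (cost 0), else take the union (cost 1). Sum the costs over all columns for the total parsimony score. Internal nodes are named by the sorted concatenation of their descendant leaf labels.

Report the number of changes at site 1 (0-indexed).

CH@0: {A} ∪ {C} = {A,C} (union, +1)
CHP@0: {A,C} ∩ {A} = {A} (intersection, +0)
DZ@0: {A} ∪ {C} = {A,C} (union, +1)
IX@0: {T} ∪ {G} = {G,T} (union, +1)
DIXZ@0: {A,C} ∪ {G,T} = {A,C,G,T} (union, +1)
CDHIPXZ@0: {A} ∩ {A,C,G,T} = {A} (intersection, +0)
CH@1: {A} ∪ {T} = {A,T} (union, +1)
CHP@1: {A,T} ∪ {G} = {A,G,T} (union, +1)
DZ@1: {A} ∩ {A} = {A} (intersection, +0)
IX@1: {C} ∪ {A} = {A,C} (union, +1)
DIXZ@1: {A} ∩ {A,C} = {A} (intersection, +0)
CDHIPXZ@1: {A,G,T} ∩ {A} = {A} (intersection, +0)
CH@2: {C} ∪ {A} = {A,C} (union, +1)
CHP@2: {A,C} ∪ {G} = {A,C,G} (union, +1)
DZ@2: {T} ∪ {G} = {G,T} (union, +1)
IX@2: {A} ∪ {G} = {A,G} (union, +1)
DIXZ@2: {G,T} ∩ {A,G} = {G} (intersection, +0)
CDHIPXZ@2: {A,C,G} ∩ {G} = {G} (intersection, +0)
per-site changes: [4, 3, 4]; total = 11

3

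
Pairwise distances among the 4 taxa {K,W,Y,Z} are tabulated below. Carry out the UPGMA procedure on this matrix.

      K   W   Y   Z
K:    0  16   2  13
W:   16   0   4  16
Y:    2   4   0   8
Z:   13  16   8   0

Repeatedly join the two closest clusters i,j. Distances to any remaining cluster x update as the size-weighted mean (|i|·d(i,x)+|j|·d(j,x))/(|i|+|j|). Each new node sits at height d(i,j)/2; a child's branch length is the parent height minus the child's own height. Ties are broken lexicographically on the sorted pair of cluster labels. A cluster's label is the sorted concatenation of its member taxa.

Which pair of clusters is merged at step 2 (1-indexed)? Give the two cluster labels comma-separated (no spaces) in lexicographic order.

iteration 1: select K,Y (d=2); attach at lengths (1, 1); label the merged cluster KY
  updated: d(KY,W)=10, d(KY,Z)=21/2
iteration 2: select KY,W (d=10); attach at lengths (4, 5); label the merged cluster KWY
  updated: d(KWY,Z)=37/3
iteration 3: select KWY,Z (d=37/3); attach at lengths (7/6, 37/6); label the merged cluster KWYZ
final tree: (((K:1,Y:1):4,W:5):7/6,Z:37/6)
total length: 55/3

KY,W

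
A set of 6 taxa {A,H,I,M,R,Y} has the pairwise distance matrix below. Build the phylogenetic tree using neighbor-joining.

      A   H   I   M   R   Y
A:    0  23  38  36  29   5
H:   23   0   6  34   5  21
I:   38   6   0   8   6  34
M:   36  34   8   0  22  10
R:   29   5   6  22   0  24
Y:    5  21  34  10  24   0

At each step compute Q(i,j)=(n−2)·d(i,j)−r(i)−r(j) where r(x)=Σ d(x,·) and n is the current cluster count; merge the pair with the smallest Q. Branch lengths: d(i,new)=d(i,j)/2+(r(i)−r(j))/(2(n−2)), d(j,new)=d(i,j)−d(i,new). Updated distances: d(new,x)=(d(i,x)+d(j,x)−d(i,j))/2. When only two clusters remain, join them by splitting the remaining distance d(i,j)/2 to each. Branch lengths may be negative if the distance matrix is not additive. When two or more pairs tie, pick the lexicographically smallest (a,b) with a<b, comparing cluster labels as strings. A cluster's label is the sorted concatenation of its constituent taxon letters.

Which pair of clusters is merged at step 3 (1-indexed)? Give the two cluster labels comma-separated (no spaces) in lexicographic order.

iteration 1: select A,Y (d=5, Q=-205); attach at lengths (57/8, -17/8); label the merged cluster AY
  updated: d(AY,H)=39/2, d(AY,I)=67/2, d(AY,M)=41/2, d(AY,R)=24
iteration 2: select AY,M (d=41/2, Q=-241/2); attach at lengths (149/12, 97/12); label the merged cluster AMY
  updated: d(AMY,H)=33/2, d(AMY,I)=21/2, d(AMY,R)=51/4
iteration 3: select AMY,I (d=21/2, Q=-165/4); attach at lengths (153/16, 15/16); label the merged cluster AIMY
  updated: d(AIMY,H)=6, d(AIMY,R)=33/8
iteration 4: select AIMY,H (d=6, Q=-121/8); attach at lengths (41/16, 55/16); label the merged cluster AHIMY
  updated: d(AHIMY,R)=25/16
iteration 5: select AHIMY,R (d=25/16); attach at lengths (25/32, 25/32); label the merged cluster AHIMRY
final tree: (((((A:57/8,Y:-17/8):149/12,M:97/12):153/16,I:15/16):41/16,H:55/16):25/32,R:25/32)
total length: 697/16

AMY,I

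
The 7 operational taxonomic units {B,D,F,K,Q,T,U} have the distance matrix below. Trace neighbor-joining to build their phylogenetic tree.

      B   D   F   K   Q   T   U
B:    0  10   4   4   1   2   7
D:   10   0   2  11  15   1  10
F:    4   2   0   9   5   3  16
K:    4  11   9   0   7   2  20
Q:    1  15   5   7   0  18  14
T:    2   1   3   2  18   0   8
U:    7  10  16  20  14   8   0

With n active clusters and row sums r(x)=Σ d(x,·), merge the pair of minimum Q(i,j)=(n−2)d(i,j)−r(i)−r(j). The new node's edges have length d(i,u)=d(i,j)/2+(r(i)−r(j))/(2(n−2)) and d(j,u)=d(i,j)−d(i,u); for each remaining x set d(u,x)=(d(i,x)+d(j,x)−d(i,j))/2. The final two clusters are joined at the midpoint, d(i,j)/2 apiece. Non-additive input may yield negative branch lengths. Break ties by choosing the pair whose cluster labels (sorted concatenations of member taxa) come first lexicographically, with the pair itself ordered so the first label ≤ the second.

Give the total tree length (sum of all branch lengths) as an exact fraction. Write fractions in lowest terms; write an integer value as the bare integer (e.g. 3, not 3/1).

87/4

1. join B+Q (d=1, Q=-83) ⇒ BQ; edges |B|=-27/10, |Q|=37/10
  updated: d(BQ,D)=12, d(BQ,F)=4, d(BQ,K)=5, d(BQ,T)=19/2, d(BQ,U)=10
2. join BQ+K (d=5, Q=-135/2) ⇒ BKQ; edges |BQ|=27/16, |K|=53/16
  updated: d(BKQ,D)=9, d(BKQ,F)=4, d(BKQ,T)=13/4, d(BKQ,U)=25/2
3. join BKQ+F (d=4, Q=-167/4) ⇒ BFKQ; edges |BKQ|=21/8, |F|=11/8
  updated: d(BFKQ,D)=7/2, d(BFKQ,T)=9/8, d(BFKQ,U)=49/4
4. join BFKQ+T (d=9/8, Q=-99/4) ⇒ BFKQT; edges |BFKQ|=9/4, |T|=-9/8
  updated: d(BFKQT,D)=27/16, d(BFKQT,U)=153/16
5. join BFKQT+D (d=27/16, Q=-85/4) ⇒ BDFKQT; edges |BFKQT|=5/8, |D|=17/16
  updated: d(BDFKQT,U)=143/16
6. join BDFKQT+U (d=143/16) ⇒ BDFKQTU; edges |BDFKQT|=143/32, |U|=143/32
final tree: ((((((B:-27/10,Q:37/10):27/16,K:53/16):21/8,F:11/8):9/4,T:-9/8):5/8,D:17/16):143/32,U:143/32)
total length: 87/4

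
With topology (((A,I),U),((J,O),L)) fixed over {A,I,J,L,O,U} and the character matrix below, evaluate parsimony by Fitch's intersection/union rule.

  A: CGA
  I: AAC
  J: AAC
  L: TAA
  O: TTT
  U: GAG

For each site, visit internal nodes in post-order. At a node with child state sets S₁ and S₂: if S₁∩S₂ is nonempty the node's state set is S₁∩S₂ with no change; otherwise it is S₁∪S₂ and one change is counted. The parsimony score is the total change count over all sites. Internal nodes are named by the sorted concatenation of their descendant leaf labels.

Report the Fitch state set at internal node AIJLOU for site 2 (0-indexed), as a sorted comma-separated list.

A,C

[col 0] AI: children A:{C}, I:{A} ∪→ {A,C}; cost 1
[col 0] AIU: children AI:{A,C}, U:{G} ∪→ {A,C,G}; cost 1
[col 0] JO: children J:{A}, O:{T} ∪→ {A,T}; cost 1
[col 0] JLO: children JO:{A,T}, L:{T} ∩→ {T}; cost 0
[col 0] AIJLOU: children AIU:{A,C,G}, JLO:{T} ∪→ {A,C,G,T}; cost 1
[col 1] AI: children A:{G}, I:{A} ∪→ {A,G}; cost 1
[col 1] AIU: children AI:{A,G}, U:{A} ∩→ {A}; cost 0
[col 1] JO: children J:{A}, O:{T} ∪→ {A,T}; cost 1
[col 1] JLO: children JO:{A,T}, L:{A} ∩→ {A}; cost 0
[col 1] AIJLOU: children AIU:{A}, JLO:{A} ∩→ {A}; cost 0
[col 2] AI: children A:{A}, I:{C} ∪→ {A,C}; cost 1
[col 2] AIU: children AI:{A,C}, U:{G} ∪→ {A,C,G}; cost 1
[col 2] JO: children J:{C}, O:{T} ∪→ {C,T}; cost 1
[col 2] JLO: children JO:{C,T}, L:{A} ∪→ {A,C,T}; cost 1
[col 2] AIJLOU: children AIU:{A,C,G}, JLO:{A,C,T} ∩→ {A,C}; cost 0
per-site changes: [4, 2, 4]; total = 10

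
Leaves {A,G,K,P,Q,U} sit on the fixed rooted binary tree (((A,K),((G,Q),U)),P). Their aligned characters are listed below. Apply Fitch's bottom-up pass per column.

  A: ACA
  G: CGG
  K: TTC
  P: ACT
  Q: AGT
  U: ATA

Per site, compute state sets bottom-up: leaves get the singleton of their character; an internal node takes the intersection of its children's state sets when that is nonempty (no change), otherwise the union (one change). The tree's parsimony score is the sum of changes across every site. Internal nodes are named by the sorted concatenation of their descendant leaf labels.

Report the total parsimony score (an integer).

site 0, node AK: A={A} ∪ K={T} → {A,T} (+1)
site 0, node GQ: G={C} ∪ Q={A} → {A,C} (+1)
site 0, node GQU: GQ={A,C} ∩ U={A} → {A} (+0)
site 0, node AGKQU: AK={A,T} ∩ GQU={A} → {A} (+0)
site 0, node AGKPQU: AGKQU={A} ∩ P={A} → {A} (+0)
site 1, node AK: A={C} ∪ K={T} → {C,T} (+1)
site 1, node GQ: G={G} ∩ Q={G} → {G} (+0)
site 1, node GQU: GQ={G} ∪ U={T} → {G,T} (+1)
site 1, node AGKQU: AK={C,T} ∩ GQU={G,T} → {T} (+0)
site 1, node AGKPQU: AGKQU={T} ∪ P={C} → {C,T} (+1)
site 2, node AK: A={A} ∪ K={C} → {A,C} (+1)
site 2, node GQ: G={G} ∪ Q={T} → {G,T} (+1)
site 2, node GQU: GQ={G,T} ∪ U={A} → {A,G,T} (+1)
site 2, node AGKQU: AK={A,C} ∩ GQU={A,G,T} → {A} (+0)
site 2, node AGKPQU: AGKQU={A} ∪ P={T} → {A,T} (+1)
per-site changes: [2, 3, 4]; total = 9

9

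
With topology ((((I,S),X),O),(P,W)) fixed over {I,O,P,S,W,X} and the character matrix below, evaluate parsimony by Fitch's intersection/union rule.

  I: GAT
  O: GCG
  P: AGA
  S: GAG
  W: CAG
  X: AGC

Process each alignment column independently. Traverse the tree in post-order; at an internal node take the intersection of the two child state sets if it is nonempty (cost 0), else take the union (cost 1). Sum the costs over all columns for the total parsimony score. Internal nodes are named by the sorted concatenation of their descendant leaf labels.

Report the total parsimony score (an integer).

9

[col 0] IS: children I:{G}, S:{G} ∩→ {G}; cost 0
[col 0] ISX: children IS:{G}, X:{A} ∪→ {A,G}; cost 1
[col 0] IOSX: children ISX:{A,G}, O:{G} ∩→ {G}; cost 0
[col 0] PW: children P:{A}, W:{C} ∪→ {A,C}; cost 1
[col 0] IOPSWX: children IOSX:{G}, PW:{A,C} ∪→ {A,C,G}; cost 1
[col 1] IS: children I:{A}, S:{A} ∩→ {A}; cost 0
[col 1] ISX: children IS:{A}, X:{G} ∪→ {A,G}; cost 1
[col 1] IOSX: children ISX:{A,G}, O:{C} ∪→ {A,C,G}; cost 1
[col 1] PW: children P:{G}, W:{A} ∪→ {A,G}; cost 1
[col 1] IOPSWX: children IOSX:{A,C,G}, PW:{A,G} ∩→ {A,G}; cost 0
[col 2] IS: children I:{T}, S:{G} ∪→ {G,T}; cost 1
[col 2] ISX: children IS:{G,T}, X:{C} ∪→ {C,G,T}; cost 1
[col 2] IOSX: children ISX:{C,G,T}, O:{G} ∩→ {G}; cost 0
[col 2] PW: children P:{A}, W:{G} ∪→ {A,G}; cost 1
[col 2] IOPSWX: children IOSX:{G}, PW:{A,G} ∩→ {G}; cost 0
per-site changes: [3, 3, 3]; total = 9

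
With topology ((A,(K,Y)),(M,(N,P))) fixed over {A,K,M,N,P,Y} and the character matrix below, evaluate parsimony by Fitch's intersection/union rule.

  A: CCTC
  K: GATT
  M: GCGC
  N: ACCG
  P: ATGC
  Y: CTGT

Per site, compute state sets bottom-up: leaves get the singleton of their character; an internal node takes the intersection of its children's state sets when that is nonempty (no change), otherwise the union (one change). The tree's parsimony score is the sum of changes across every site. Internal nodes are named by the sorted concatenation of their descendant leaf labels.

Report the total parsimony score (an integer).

site 0, node KY: K={G} ∪ Y={C} → {C,G} (+1)
site 0, node AKY: A={C} ∩ KY={C,G} → {C} (+0)
site 0, node NP: N={A} ∩ P={A} → {A} (+0)
site 0, node MNP: M={G} ∪ NP={A} → {A,G} (+1)
site 0, node AKMNPY: AKY={C} ∪ MNP={A,G} → {A,C,G} (+1)
site 1, node KY: K={A} ∪ Y={T} → {A,T} (+1)
site 1, node AKY: A={C} ∪ KY={A,T} → {A,C,T} (+1)
site 1, node NP: N={C} ∪ P={T} → {C,T} (+1)
site 1, node MNP: M={C} ∩ NP={C,T} → {C} (+0)
site 1, node AKMNPY: AKY={A,C,T} ∩ MNP={C} → {C} (+0)
site 2, node KY: K={T} ∪ Y={G} → {G,T} (+1)
site 2, node AKY: A={T} ∩ KY={G,T} → {T} (+0)
site 2, node NP: N={C} ∪ P={G} → {C,G} (+1)
site 2, node MNP: M={G} ∩ NP={C,G} → {G} (+0)
site 2, node AKMNPY: AKY={T} ∪ MNP={G} → {G,T} (+1)
site 3, node KY: K={T} ∩ Y={T} → {T} (+0)
site 3, node AKY: A={C} ∪ KY={T} → {C,T} (+1)
site 3, node NP: N={G} ∪ P={C} → {C,G} (+1)
site 3, node MNP: M={C} ∩ NP={C,G} → {C} (+0)
site 3, node AKMNPY: AKY={C,T} ∩ MNP={C} → {C} (+0)
per-site changes: [3, 3, 3, 2]; total = 11

11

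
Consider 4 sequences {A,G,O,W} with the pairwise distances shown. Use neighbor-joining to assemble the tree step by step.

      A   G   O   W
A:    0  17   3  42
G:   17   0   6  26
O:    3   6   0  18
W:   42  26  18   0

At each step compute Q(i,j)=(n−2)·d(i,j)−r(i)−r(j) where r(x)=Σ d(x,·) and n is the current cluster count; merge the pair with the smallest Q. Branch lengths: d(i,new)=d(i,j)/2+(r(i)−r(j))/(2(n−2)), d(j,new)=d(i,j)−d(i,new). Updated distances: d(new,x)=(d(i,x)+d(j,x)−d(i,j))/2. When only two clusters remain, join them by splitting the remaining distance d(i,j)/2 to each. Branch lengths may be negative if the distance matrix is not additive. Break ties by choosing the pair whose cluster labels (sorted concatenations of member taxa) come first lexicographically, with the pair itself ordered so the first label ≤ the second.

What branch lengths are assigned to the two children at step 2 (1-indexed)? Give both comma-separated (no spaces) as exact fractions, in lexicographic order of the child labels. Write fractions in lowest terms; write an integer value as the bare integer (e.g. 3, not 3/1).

iteration 1: select A,O (d=3, Q=-83); attach at lengths (41/4, -29/4); label the merged cluster AO
  updated: d(AO,G)=10, d(AO,W)=57/2
iteration 2: select AO,G (d=10, Q=-129/2); attach at lengths (25/4, 15/4); label the merged cluster AGO
  updated: d(AGO,W)=89/4
iteration 3: select AGO,W (d=89/4); attach at lengths (89/8, 89/8); label the merged cluster AGOW
final tree: (((A:41/4,O:-29/4):25/4,G:15/4):89/8,W:89/8)
total length: 141/4

25/4,15/4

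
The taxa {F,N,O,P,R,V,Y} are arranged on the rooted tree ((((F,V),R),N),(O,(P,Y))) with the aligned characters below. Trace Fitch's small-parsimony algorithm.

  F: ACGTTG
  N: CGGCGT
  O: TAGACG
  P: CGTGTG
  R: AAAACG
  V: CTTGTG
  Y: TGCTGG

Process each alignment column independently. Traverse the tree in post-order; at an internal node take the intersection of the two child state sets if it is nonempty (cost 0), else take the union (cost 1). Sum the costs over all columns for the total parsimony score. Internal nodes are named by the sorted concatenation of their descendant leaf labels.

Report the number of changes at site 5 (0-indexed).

[col 0] FV: children F:{A}, V:{C} ∪→ {A,C}; cost 1
[col 0] FRV: children FV:{A,C}, R:{A} ∩→ {A}; cost 0
[col 0] FNRV: children FRV:{A}, N:{C} ∪→ {A,C}; cost 1
[col 0] PY: children P:{C}, Y:{T} ∪→ {C,T}; cost 1
[col 0] OPY: children O:{T}, PY:{C,T} ∩→ {T}; cost 0
[col 0] FNOPRVY: children FNRV:{A,C}, OPY:{T} ∪→ {A,C,T}; cost 1
[col 1] FV: children F:{C}, V:{T} ∪→ {C,T}; cost 1
[col 1] FRV: children FV:{C,T}, R:{A} ∪→ {A,C,T}; cost 1
[col 1] FNRV: children FRV:{A,C,T}, N:{G} ∪→ {A,C,G,T}; cost 1
[col 1] PY: children P:{G}, Y:{G} ∩→ {G}; cost 0
[col 1] OPY: children O:{A}, PY:{G} ∪→ {A,G}; cost 1
[col 1] FNOPRVY: children FNRV:{A,C,G,T}, OPY:{A,G} ∩→ {A,G}; cost 0
[col 2] FV: children F:{G}, V:{T} ∪→ {G,T}; cost 1
[col 2] FRV: children FV:{G,T}, R:{A} ∪→ {A,G,T}; cost 1
[col 2] FNRV: children FRV:{A,G,T}, N:{G} ∩→ {G}; cost 0
[col 2] PY: children P:{T}, Y:{C} ∪→ {C,T}; cost 1
[col 2] OPY: children O:{G}, PY:{C,T} ∪→ {C,G,T}; cost 1
[col 2] FNOPRVY: children FNRV:{G}, OPY:{C,G,T} ∩→ {G}; cost 0
[col 3] FV: children F:{T}, V:{G} ∪→ {G,T}; cost 1
[col 3] FRV: children FV:{G,T}, R:{A} ∪→ {A,G,T}; cost 1
[col 3] FNRV: children FRV:{A,G,T}, N:{C} ∪→ {A,C,G,T}; cost 1
[col 3] PY: children P:{G}, Y:{T} ∪→ {G,T}; cost 1
[col 3] OPY: children O:{A}, PY:{G,T} ∪→ {A,G,T}; cost 1
[col 3] FNOPRVY: children FNRV:{A,C,G,T}, OPY:{A,G,T} ∩→ {A,G,T}; cost 0
[col 4] FV: children F:{T}, V:{T} ∩→ {T}; cost 0
[col 4] FRV: children FV:{T}, R:{C} ∪→ {C,T}; cost 1
[col 4] FNRV: children FRV:{C,T}, N:{G} ∪→ {C,G,T}; cost 1
[col 4] PY: children P:{T}, Y:{G} ∪→ {G,T}; cost 1
[col 4] OPY: children O:{C}, PY:{G,T} ∪→ {C,G,T}; cost 1
[col 4] FNOPRVY: children FNRV:{C,G,T}, OPY:{C,G,T} ∩→ {C,G,T}; cost 0
[col 5] FV: children F:{G}, V:{G} ∩→ {G}; cost 0
[col 5] FRV: children FV:{G}, R:{G} ∩→ {G}; cost 0
[col 5] FNRV: children FRV:{G}, N:{T} ∪→ {G,T}; cost 1
[col 5] PY: children P:{G}, Y:{G} ∩→ {G}; cost 0
[col 5] OPY: children O:{G}, PY:{G} ∩→ {G}; cost 0
[col 5] FNOPRVY: children FNRV:{G,T}, OPY:{G} ∩→ {G}; cost 0
per-site changes: [4, 4, 4, 5, 4, 1]; total = 22

1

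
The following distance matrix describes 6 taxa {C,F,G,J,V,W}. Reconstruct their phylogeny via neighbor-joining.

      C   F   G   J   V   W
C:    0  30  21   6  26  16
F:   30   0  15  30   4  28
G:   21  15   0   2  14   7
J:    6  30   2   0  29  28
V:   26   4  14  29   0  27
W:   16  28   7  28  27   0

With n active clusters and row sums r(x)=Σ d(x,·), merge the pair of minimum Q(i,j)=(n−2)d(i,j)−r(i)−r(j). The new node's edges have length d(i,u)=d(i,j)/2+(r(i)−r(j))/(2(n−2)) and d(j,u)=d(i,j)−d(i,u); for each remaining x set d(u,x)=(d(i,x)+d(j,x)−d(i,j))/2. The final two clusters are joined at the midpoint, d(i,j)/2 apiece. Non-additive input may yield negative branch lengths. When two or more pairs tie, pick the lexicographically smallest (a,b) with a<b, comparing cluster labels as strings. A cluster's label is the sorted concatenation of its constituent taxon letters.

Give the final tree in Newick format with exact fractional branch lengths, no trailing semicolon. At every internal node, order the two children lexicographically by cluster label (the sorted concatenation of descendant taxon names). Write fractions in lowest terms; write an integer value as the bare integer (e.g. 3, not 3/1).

step 1: merge (F,V) at d=4, Q=-191; branch lengths F→23/8, V→9/8; new cluster FV
  updated: d(C,FV)=26, d(FV,G)=25/2, d(FV,J)=55/2, d(FV,W)=51/2
step 2: merge (C,J) at d=6, Q=-229/2; branch lengths C→47/12, J→25/12; new cluster CJ
  updated: d(CJ,FV)=95/4, d(CJ,G)=17/2, d(CJ,W)=19
step 3: merge (CJ,FV) at d=95/4, Q=-131/2; branch lengths CJ→37/4, FV→29/2; new cluster CFJV
  updated: d(CFJV,G)=-11/8, d(CFJV,W)=83/8
step 4: merge (CFJV,G) at d=-11/8, Q=-16; branch lengths CFJV→1, G→-19/8; new cluster CFGJV
  updated: d(CFGJV,W)=75/8
step 5: merge (CFGJV,W) at d=75/8; branch lengths CFGJV→75/16, W→75/16; new cluster CFGJVW
final tree: ((((C:47/12,J:25/12):37/4,(F:23/8,V:9/8):29/2):1,G:-19/8):75/16,W:75/16)
total length: 167/4

((((C:47/12,J:25/12):37/4,(F:23/8,V:9/8):29/2):1,G:-19/8):75/16,W:75/16)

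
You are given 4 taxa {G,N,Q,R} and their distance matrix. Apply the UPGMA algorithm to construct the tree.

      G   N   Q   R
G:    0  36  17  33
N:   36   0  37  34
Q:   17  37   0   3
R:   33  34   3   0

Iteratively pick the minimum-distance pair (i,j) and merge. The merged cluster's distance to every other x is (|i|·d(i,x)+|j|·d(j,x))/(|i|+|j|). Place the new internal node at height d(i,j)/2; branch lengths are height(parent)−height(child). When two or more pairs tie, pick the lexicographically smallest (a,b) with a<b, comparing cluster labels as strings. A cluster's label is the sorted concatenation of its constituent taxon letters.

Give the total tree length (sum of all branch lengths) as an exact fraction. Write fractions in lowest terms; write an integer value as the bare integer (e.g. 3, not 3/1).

149/3

iteration 1: select Q,R (d=3); attach at lengths (3/2, 3/2); label the merged cluster QR
  updated: d(G,QR)=25, d(N,QR)=71/2
iteration 2: select G,QR (d=25); attach at lengths (25/2, 11); label the merged cluster GQR
  updated: d(GQR,N)=107/3
iteration 3: select GQR,N (d=107/3); attach at lengths (16/3, 107/6); label the merged cluster GNQR
final tree: ((G:25/2,(Q:3/2,R:3/2):11):16/3,N:107/6)
total length: 149/3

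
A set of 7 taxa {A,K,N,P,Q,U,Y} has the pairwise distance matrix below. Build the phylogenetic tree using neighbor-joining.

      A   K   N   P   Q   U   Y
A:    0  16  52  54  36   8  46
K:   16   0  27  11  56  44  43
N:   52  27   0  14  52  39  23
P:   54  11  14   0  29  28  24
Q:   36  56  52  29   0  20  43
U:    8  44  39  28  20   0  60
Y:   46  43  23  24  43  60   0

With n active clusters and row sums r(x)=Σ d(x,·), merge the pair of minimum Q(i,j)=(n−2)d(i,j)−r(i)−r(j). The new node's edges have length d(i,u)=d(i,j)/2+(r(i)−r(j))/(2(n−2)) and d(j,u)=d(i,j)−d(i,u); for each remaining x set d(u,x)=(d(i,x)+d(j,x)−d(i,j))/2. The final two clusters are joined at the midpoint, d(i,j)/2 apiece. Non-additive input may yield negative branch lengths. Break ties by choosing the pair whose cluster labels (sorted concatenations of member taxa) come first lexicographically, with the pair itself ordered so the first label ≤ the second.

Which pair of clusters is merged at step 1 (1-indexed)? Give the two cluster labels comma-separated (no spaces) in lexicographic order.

step 1: merge (A,U) at d=8, Q=-371; branch lengths A→53/10, U→27/10; new cluster AU
  updated: d(AU,K)=26, d(AU,N)=83/2, d(AU,P)=37, d(AU,Q)=24, d(AU,Y)=49
step 2: merge (AU,Q) at d=24, Q=-571/2; branch lengths AU→139/16, Q→245/16; new cluster AQU
  updated: d(AQU,K)=29, d(AQU,N)=139/4, d(AQU,P)=21, d(AQU,Y)=34
step 3: merge (N,Y) at d=23, Q=-615/4; branch lengths N→175/24, Y→377/24; new cluster NY
  updated: d(AQU,NY)=183/8, d(K,NY)=47/2, d(NY,P)=15/2
step 4: merge (AQU,NY) at d=183/8, Q=-81; branch lengths AQU→259/16, NY→107/16; new cluster ANQUY
  updated: d(ANQUY,K)=237/16, d(ANQUY,P)=45/16
step 5: merge (ANQUY,K) at d=237/16, Q=-229/8; branch lengths ANQUY→53/16, K→23/2; new cluster AKNQUY
  updated: d(AKNQUY,P)=-1/2
step 6: merge (AKNQUY,P) at d=-1/2; branch lengths AKNQUY→-1/4, P→-1/4; new cluster AKNPQUY
final tree: (((((A:53/10,U:27/10):139/16,Q:245/16):259/16,(N:175/24,Y:377/24):107/16):53/16,K:23/2):-1/4,P:-1/4)
total length: 1475/16

A,U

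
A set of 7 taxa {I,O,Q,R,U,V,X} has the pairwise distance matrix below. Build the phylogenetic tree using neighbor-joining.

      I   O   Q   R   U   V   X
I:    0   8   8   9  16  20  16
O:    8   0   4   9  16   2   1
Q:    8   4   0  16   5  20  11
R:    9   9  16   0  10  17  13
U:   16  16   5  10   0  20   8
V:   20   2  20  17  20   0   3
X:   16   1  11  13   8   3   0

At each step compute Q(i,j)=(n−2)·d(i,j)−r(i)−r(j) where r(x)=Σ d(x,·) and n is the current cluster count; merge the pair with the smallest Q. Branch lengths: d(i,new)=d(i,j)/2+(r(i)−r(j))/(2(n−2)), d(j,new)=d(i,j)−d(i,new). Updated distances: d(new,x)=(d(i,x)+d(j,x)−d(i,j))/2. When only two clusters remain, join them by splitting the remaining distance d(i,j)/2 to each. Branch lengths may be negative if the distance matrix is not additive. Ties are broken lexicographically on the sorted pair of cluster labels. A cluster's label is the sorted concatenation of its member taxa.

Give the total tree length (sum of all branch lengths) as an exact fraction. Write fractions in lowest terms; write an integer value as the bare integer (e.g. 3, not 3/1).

447/16

step 1: merge (V,X) at d=3, Q=-119; branch lengths V→9/2, X→-3/2; new cluster VX
  updated: d(I,VX)=33/2, d(O,VX)=0, d(Q,VX)=14, d(R,VX)=27/2, d(U,VX)=25/2
step 2: merge (O,VX) at d=0, Q=-187/2; branch lengths O→-39/16, VX→39/16; new cluster OVX
  updated: d(I,OVX)=49/4, d(OVX,Q)=9, d(OVX,R)=45/4, d(OVX,U)=57/4
step 3: merge (Q,U) at d=5, Q=-273/4; branch lengths Q→31/24, U→89/24; new cluster QU
  updated: d(I,QU)=19/2, d(OVX,QU)=73/8, d(QU,R)=21/2
step 4: merge (I,R) at d=9, Q=-87/2; branch lengths I→9/2, R→9/2; new cluster IR
  updated: d(IR,OVX)=29/4, d(IR,QU)=11/2
step 5: merge (IR,OVX) at d=29/4, Q=-175/8; branch lengths IR→29/16, OVX→87/16; new cluster IORVX
  updated: d(IORVX,QU)=59/16
step 6: merge (IORVX,QU) at d=59/16; branch lengths IORVX→59/32, QU→59/32; new cluster IOQRUVX
final tree: (((I:9/2,R:9/2):29/16,(O:-39/16,(V:9/2,X:-3/2):39/16):87/16):59/32,(Q:31/24,U:89/24):59/32)
total length: 447/16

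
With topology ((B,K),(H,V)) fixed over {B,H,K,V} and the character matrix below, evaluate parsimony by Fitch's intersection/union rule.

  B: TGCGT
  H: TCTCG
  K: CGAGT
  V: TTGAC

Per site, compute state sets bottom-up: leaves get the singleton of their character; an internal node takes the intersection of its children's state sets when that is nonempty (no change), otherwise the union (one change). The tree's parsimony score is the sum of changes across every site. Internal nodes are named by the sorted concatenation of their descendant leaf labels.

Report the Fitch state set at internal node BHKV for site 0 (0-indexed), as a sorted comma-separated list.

[col 0] BK: children B:{T}, K:{C} ∪→ {C,T}; cost 1
[col 0] HV: children H:{T}, V:{T} ∩→ {T}; cost 0
[col 0] BHKV: children BK:{C,T}, HV:{T} ∩→ {T}; cost 0
[col 1] BK: children B:{G}, K:{G} ∩→ {G}; cost 0
[col 1] HV: children H:{C}, V:{T} ∪→ {C,T}; cost 1
[col 1] BHKV: children BK:{G}, HV:{C,T} ∪→ {C,G,T}; cost 1
[col 2] BK: children B:{C}, K:{A} ∪→ {A,C}; cost 1
[col 2] HV: children H:{T}, V:{G} ∪→ {G,T}; cost 1
[col 2] BHKV: children BK:{A,C}, HV:{G,T} ∪→ {A,C,G,T}; cost 1
[col 3] BK: children B:{G}, K:{G} ∩→ {G}; cost 0
[col 3] HV: children H:{C}, V:{A} ∪→ {A,C}; cost 1
[col 3] BHKV: children BK:{G}, HV:{A,C} ∪→ {A,C,G}; cost 1
[col 4] BK: children B:{T}, K:{T} ∩→ {T}; cost 0
[col 4] HV: children H:{G}, V:{C} ∪→ {C,G}; cost 1
[col 4] BHKV: children BK:{T}, HV:{C,G} ∪→ {C,G,T}; cost 1
per-site changes: [1, 2, 3, 2, 2]; total = 10

T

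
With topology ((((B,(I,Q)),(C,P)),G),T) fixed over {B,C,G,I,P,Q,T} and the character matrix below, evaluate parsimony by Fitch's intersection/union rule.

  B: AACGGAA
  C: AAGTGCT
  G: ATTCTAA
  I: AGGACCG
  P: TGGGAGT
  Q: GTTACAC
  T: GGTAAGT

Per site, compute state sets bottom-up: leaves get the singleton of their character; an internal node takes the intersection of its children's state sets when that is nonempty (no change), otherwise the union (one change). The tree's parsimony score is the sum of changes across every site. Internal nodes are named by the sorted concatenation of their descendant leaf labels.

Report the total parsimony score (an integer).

26

IQ@0: {A} ∪ {G} = {A,G} (union, +1)
BIQ@0: {A} ∩ {A,G} = {A} (intersection, +0)
CP@0: {A} ∪ {T} = {A,T} (union, +1)
BCIPQ@0: {A} ∩ {A,T} = {A} (intersection, +0)
BCGIPQ@0: {A} ∩ {A} = {A} (intersection, +0)
BCGIPQT@0: {A} ∪ {G} = {A,G} (union, +1)
IQ@1: {G} ∪ {T} = {G,T} (union, +1)
BIQ@1: {A} ∪ {G,T} = {A,G,T} (union, +1)
CP@1: {A} ∪ {G} = {A,G} (union, +1)
BCIPQ@1: {A,G,T} ∩ {A,G} = {A,G} (intersection, +0)
BCGIPQ@1: {A,G} ∪ {T} = {A,G,T} (union, +1)
BCGIPQT@1: {A,G,T} ∩ {G} = {G} (intersection, +0)
IQ@2: {G} ∪ {T} = {G,T} (union, +1)
BIQ@2: {C} ∪ {G,T} = {C,G,T} (union, +1)
CP@2: {G} ∩ {G} = {G} (intersection, +0)
BCIPQ@2: {C,G,T} ∩ {G} = {G} (intersection, +0)
BCGIPQ@2: {G} ∪ {T} = {G,T} (union, +1)
BCGIPQT@2: {G,T} ∩ {T} = {T} (intersection, +0)
IQ@3: {A} ∩ {A} = {A} (intersection, +0)
BIQ@3: {G} ∪ {A} = {A,G} (union, +1)
CP@3: {T} ∪ {G} = {G,T} (union, +1)
BCIPQ@3: {A,G} ∩ {G,T} = {G} (intersection, +0)
BCGIPQ@3: {G} ∪ {C} = {C,G} (union, +1)
BCGIPQT@3: {C,G} ∪ {A} = {A,C,G} (union, +1)
IQ@4: {C} ∩ {C} = {C} (intersection, +0)
BIQ@4: {G} ∪ {C} = {C,G} (union, +1)
CP@4: {G} ∪ {A} = {A,G} (union, +1)
BCIPQ@4: {C,G} ∩ {A,G} = {G} (intersection, +0)
BCGIPQ@4: {G} ∪ {T} = {G,T} (union, +1)
BCGIPQT@4: {G,T} ∪ {A} = {A,G,T} (union, +1)
IQ@5: {C} ∪ {A} = {A,C} (union, +1)
BIQ@5: {A} ∩ {A,C} = {A} (intersection, +0)
CP@5: {C} ∪ {G} = {C,G} (union, +1)
BCIPQ@5: {A} ∪ {C,G} = {A,C,G} (union, +1)
BCGIPQ@5: {A,C,G} ∩ {A} = {A} (intersection, +0)
BCGIPQT@5: {A} ∪ {G} = {A,G} (union, +1)
IQ@6: {G} ∪ {C} = {C,G} (union, +1)
BIQ@6: {A} ∪ {C,G} = {A,C,G} (union, +1)
CP@6: {T} ∩ {T} = {T} (intersection, +0)
BCIPQ@6: {A,C,G} ∪ {T} = {A,C,G,T} (union, +1)
BCGIPQ@6: {A,C,G,T} ∩ {A} = {A} (intersection, +0)
BCGIPQT@6: {A} ∪ {T} = {A,T} (union, +1)
per-site changes: [3, 4, 3, 4, 4, 4, 4]; total = 26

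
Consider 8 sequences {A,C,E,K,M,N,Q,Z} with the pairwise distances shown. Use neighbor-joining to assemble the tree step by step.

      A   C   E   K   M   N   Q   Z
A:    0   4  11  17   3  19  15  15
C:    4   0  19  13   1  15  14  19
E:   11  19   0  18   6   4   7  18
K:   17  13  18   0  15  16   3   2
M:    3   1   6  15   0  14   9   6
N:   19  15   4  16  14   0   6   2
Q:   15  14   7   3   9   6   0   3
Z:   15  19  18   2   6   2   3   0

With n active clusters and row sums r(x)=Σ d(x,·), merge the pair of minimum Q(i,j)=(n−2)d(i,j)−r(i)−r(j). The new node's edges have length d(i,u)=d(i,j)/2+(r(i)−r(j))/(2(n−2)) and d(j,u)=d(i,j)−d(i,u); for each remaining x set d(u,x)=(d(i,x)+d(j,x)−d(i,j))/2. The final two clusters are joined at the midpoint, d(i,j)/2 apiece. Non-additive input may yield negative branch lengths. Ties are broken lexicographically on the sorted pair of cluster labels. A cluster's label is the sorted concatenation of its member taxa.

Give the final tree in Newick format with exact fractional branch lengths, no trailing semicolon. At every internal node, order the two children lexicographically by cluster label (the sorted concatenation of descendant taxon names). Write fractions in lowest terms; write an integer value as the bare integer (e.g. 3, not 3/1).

1. join A+C (d=4, Q=-145) ⇒ AC; edges |A|=23/12, |C|=25/12
  updated: d(AC,E)=13, d(AC,K)=13, d(AC,M)=0, d(AC,N)=15, d(AC,Q)=25/2, d(AC,Z)=15
2. join AC+M (d=0, Q=-237/2) ⇒ ACM; edges |AC|=37/20, |M|=-37/20
  updated: d(ACM,E)=19/2, d(ACM,K)=14, d(ACM,N)=29/2, d(ACM,Q)=43/4, d(ACM,Z)=21/2
3. join E+N (d=4, Q=-83) ⇒ EN; edges |E|=15/4, |N|=1/4
  updated: d(ACM,EN)=10, d(EN,K)=15, d(EN,Q)=9/2, d(EN,Z)=8
4. join ACM+EN (d=10, Q=-211/4) ⇒ ACEMN; edges |ACM|=151/24, |EN|=89/24
  updated: d(ACEMN,K)=19/2, d(ACEMN,Q)=21/8, d(ACEMN,Z)=17/4
5. join ACEMN+Q (d=21/8, Q=-79/4) ⇒ ACEMNQ; edges |ACEMN|=13/4, |Q|=-5/8
  updated: d(ACEMNQ,K)=79/16, d(ACEMNQ,Z)=37/16
6. join ACEMNQ+K (d=79/16, Q=-37/4) ⇒ ACEKMNQ; edges |ACEMNQ|=21/8, |K|=37/16
  updated: d(ACEKMNQ,Z)=-5/16
7. join ACEKMNQ+Z (d=-5/16) ⇒ ACEKMNQZ; edges |ACEKMNQ|=-5/32, |Z|=-5/32
final tree: ((((((A:23/12,C:25/12):37/20,M:-37/20):151/24,(E:15/4,N:1/4):89/24):13/4,Q:-5/8):21/8,K:37/16):-5/32,Z:-5/32)
total length: 101/4

((((((A:23/12,C:25/12):37/20,M:-37/20):151/24,(E:15/4,N:1/4):89/24):13/4,Q:-5/8):21/8,K:37/16):-5/32,Z:-5/32)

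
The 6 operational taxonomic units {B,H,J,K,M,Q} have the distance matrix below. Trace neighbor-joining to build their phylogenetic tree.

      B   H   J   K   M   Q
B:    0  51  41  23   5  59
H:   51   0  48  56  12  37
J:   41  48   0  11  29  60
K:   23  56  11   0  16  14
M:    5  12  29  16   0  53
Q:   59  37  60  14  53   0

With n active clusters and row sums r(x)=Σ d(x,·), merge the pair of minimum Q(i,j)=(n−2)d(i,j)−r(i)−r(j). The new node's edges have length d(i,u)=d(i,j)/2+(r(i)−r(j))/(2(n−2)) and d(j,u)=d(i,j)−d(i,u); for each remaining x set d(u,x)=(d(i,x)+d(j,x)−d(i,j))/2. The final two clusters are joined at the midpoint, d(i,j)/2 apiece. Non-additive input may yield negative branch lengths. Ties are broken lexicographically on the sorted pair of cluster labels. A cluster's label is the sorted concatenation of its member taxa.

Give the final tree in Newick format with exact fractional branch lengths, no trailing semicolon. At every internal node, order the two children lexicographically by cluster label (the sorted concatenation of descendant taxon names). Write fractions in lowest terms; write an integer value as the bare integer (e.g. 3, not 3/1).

(((B:233/16,M:-153/16):125/16,H:339/16):133/32,(J:205/12,(K:-47/8,Q:159/8):137/12):133/32)

step 1: merge (K,Q) at d=14, Q=-287; branch lengths K→-47/8, Q→159/8; new cluster KQ
  updated: d(B,KQ)=34, d(H,KQ)=79/2, d(J,KQ)=57/2, d(KQ,M)=55/2
step 2: merge (J,KQ) at d=57/2, Q=-381/2; branch lengths J→205/12, KQ→137/12; new cluster JKQ
  updated: d(B,JKQ)=93/4, d(H,JKQ)=59/2, d(JKQ,M)=14
step 3: merge (B,M) at d=5, Q=-401/4; branch lengths B→233/16, M→-153/16; new cluster BM
  updated: d(BM,H)=29, d(BM,JKQ)=129/8
step 4: merge (BM,H) at d=29, Q=-597/8; branch lengths BM→125/16, H→339/16; new cluster BHM
  updated: d(BHM,JKQ)=133/16
step 5: merge (BHM,JKQ) at d=133/16; branch lengths BHM→133/32, JKQ→133/32; new cluster BHJKMQ
final tree: (((B:233/16,M:-153/16):125/16,H:339/16):133/32,(J:205/12,(K:-47/8,Q:159/8):137/12):133/32)
total length: 1357/16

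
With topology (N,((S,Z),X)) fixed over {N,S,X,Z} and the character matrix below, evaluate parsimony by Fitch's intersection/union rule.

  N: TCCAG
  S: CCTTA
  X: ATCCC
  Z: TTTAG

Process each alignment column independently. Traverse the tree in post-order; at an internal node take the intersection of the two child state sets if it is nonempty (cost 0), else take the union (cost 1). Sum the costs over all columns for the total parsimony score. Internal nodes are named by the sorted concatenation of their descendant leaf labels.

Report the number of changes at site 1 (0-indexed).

SZ@0: {C} ∪ {T} = {C,T} (union, +1)
SXZ@0: {C,T} ∪ {A} = {A,C,T} (union, +1)
NSXZ@0: {T} ∩ {A,C,T} = {T} (intersection, +0)
SZ@1: {C} ∪ {T} = {C,T} (union, +1)
SXZ@1: {C,T} ∩ {T} = {T} (intersection, +0)
NSXZ@1: {C} ∪ {T} = {C,T} (union, +1)
SZ@2: {T} ∩ {T} = {T} (intersection, +0)
SXZ@2: {T} ∪ {C} = {C,T} (union, +1)
NSXZ@2: {C} ∩ {C,T} = {C} (intersection, +0)
SZ@3: {T} ∪ {A} = {A,T} (union, +1)
SXZ@3: {A,T} ∪ {C} = {A,C,T} (union, +1)
NSXZ@3: {A} ∩ {A,C,T} = {A} (intersection, +0)
SZ@4: {A} ∪ {G} = {A,G} (union, +1)
SXZ@4: {A,G} ∪ {C} = {A,C,G} (union, +1)
NSXZ@4: {G} ∩ {A,C,G} = {G} (intersection, +0)
per-site changes: [2, 2, 1, 2, 2]; total = 9

2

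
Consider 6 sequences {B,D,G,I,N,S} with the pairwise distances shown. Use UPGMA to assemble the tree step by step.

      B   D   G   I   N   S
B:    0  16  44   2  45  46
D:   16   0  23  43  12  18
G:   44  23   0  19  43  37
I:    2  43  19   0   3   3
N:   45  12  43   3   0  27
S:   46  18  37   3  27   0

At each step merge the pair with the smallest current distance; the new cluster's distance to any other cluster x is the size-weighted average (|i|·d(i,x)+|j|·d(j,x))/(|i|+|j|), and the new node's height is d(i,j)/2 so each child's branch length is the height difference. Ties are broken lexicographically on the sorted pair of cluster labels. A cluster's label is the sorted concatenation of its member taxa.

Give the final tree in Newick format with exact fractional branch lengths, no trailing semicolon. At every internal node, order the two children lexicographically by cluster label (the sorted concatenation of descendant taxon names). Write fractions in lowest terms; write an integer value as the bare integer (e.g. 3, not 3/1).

iteration 1: select B,I (d=2); attach at lengths (1, 1); label the merged cluster BI
  updated: d(BI,D)=59/2, d(BI,G)=63/2, d(BI,N)=24, d(BI,S)=49/2
iteration 2: select D,N (d=12); attach at lengths (6, 6); label the merged cluster DN
  updated: d(BI,DN)=107/4, d(DN,G)=33, d(DN,S)=45/2
iteration 3: select DN,S (d=45/2); attach at lengths (21/4, 45/4); label the merged cluster DNS
  updated: d(BI,DNS)=26, d(DNS,G)=103/3
iteration 4: select BI,DNS (d=26); attach at lengths (12, 7/4); label the merged cluster BDINS
  updated: d(BDINS,G)=166/5
iteration 5: select BDINS,G (d=166/5); attach at lengths (18/5, 83/5); label the merged cluster BDGINS
final tree: (((B:1,I:1):12,((D:6,N:6):21/4,S:45/4):7/4):18/5,G:83/5)
total length: 1289/20

(((B:1,I:1):12,((D:6,N:6):21/4,S:45/4):7/4):18/5,G:83/5)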